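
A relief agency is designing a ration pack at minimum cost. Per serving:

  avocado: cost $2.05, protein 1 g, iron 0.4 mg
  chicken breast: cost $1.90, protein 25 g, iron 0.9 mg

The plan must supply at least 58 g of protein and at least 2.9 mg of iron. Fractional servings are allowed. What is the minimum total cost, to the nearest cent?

$6.12

Two binding constraints pin down two serving amounts, so the optimal mix uses at most two foods. The candidates are each food alone (scaled to the tighter of protein/iron) and each pair with both constraints tight.
avocado only: max(58/1, 2.9/0.4) = 58 servings → $118.90.
chicken breast only: max(58/25, 2.9/0.9) = 3.222 servings → $6.12.
avocado + chicken breast with both tight: 2.231 servings and 2.231 servings → $8.81.
The minimum over all feasible corners is $6.12.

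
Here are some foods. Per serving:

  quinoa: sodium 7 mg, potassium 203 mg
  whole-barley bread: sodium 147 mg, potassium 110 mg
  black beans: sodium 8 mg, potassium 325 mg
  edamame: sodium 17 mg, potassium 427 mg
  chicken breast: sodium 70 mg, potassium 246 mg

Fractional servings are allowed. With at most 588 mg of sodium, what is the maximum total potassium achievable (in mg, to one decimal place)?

23887.5 mg

Potassium per mg sodium: black beans 40.62, quinoa 29, edamame 25.12, chicken breast 3.514, whole-barley bread 0.7483.
With no serving limits, spend the whole sodium allowance on black beans: 588 mg / 8 mg × 325 mg = 23887.5 mg.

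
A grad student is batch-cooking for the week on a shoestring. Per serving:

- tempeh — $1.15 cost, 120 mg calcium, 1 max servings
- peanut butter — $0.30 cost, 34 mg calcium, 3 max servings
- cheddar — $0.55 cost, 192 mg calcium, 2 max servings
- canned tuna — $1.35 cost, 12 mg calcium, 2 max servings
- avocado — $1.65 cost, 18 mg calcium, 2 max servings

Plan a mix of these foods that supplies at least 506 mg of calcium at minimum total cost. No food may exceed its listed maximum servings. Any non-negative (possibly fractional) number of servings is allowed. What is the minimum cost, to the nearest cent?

Cost per mg of calcium: cheddar $0.0029, peanut butter $0.0088, tempeh $0.0096, avocado $0.0917, canned tuna $0.1125.
Take 2 servings of cheddar: +384.0 mg calcium for $1.10 (total $1.10, still need 122.0 mg).
Take 3 servings of peanut butter: +102.0 mg calcium for $0.90 (total $2.00, still need 20.0 mg).
Take 0.1667 servings of tempeh: +20.0 mg calcium for $0.19 (total $2.19, still need 0.0 mg).
Greedy by cheapest-per-mg is optimal for a single linear constraint, so the minimum cost is $2.19.

$2.19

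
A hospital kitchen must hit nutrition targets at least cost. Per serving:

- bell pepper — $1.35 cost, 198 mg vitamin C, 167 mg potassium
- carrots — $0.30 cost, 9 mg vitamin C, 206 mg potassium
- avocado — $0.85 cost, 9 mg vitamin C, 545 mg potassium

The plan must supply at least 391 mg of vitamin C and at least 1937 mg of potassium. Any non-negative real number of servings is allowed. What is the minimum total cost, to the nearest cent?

$4.60

An LP optimum is at a vertex; with two nutrient constraints at most two foods are used. Check each candidate.
bell pepper only: max(391/198, 1937/167) = 11.6 servings → $15.66.
carrots only: max(391/9, 1937/206) = 43.44 servings → $13.03.
avocado only: max(391/9, 1937/545) = 43.44 servings → $36.93.
bell pepper + carrots with both tight: 1.607 servings and 8.101 servings → $4.60.
bell pepper + avocado with both tight: 1.839 servings and 2.991 servings → $5.02.
carrots + avocado with both targets exact would need a negative amount; discard.
Cheapest feasible corner: $4.60.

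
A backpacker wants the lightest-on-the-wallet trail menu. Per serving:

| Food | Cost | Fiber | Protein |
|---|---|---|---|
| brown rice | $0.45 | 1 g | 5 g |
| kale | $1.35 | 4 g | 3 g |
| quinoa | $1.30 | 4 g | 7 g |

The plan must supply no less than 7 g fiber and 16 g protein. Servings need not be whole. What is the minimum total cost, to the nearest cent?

$2.42

brown rice only: max(7/1, 16/5) = 7 servings → $3.15.
kale only: max(7/4, 16/3) = 5.333 servings → $7.20.
quinoa only: max(7/4, 16/7) = 2.286 servings → $2.97.
brown rice + kale with both tight: 2.529 servings and 1.118 servings → $2.65.
brown rice + quinoa with both tight: 1.154 servings and 1.462 servings → $2.42.
kale + quinoa: intersection lies outside the first quadrant.
Cheapest feasible corner: $2.42.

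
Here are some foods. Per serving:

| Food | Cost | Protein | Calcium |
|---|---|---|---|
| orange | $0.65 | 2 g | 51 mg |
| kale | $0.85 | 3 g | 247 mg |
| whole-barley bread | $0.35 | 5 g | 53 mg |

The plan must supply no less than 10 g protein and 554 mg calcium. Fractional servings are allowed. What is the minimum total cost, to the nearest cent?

$2.03

Check every corner: each single food scaled to meet both minima, and each pair solved so both constraints bind.
orange only: max(10/2, 554/51) = 10.86 servings → $7.06.
kale only: max(10/3, 554/247) = 3.333 servings → $2.83.
whole-barley bread only: max(10/5, 554/53) = 10.45 servings → $3.66.
orange + kale with both tight: 2.37 servings and 1.754 servings → $3.03.
orange + whole-barley bread: the both-tight solution has a negative serving — not a feasible corner.
kale + whole-barley bread with both tight: 2.082 servings and 0.7509 servings → $2.03.
The minimum over all feasible corners is $2.03.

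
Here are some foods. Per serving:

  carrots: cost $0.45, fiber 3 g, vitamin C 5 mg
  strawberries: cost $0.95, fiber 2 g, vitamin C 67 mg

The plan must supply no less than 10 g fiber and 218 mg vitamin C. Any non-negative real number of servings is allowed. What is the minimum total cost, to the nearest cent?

$3.56

An LP optimum is at a vertex; with two nutrient constraints at most two foods are used. Check each candidate.
carrots only: max(10/3, 218/5) = 43.6 servings → $19.62.
strawberries only: max(10/2, 218/67) = 5 servings → $4.75.
carrots + strawberries with both tight: 1.225 servings and 3.162 servings → $3.56.
The minimum over all feasible corners is $3.56.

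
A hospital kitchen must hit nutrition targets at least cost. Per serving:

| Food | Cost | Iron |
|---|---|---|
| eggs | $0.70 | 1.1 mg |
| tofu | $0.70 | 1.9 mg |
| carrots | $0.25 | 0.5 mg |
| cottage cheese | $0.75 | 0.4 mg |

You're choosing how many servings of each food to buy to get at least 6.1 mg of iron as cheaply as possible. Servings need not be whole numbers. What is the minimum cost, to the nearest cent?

Cost per mg of iron: tofu $0.3684, carrots $0.5000, eggs $0.6364, cottage cheese $1.8750.
With no serving limits, use only tofu: 6.1 mg / 1.9 mg = 3.211 servings × $0.70 = $2.25.

$2.25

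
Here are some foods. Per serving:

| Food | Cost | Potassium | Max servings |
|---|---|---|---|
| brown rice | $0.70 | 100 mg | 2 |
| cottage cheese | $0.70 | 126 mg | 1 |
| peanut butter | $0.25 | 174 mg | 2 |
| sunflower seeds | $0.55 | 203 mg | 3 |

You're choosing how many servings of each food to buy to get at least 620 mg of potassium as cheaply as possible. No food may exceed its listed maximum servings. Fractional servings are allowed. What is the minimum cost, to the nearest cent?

Cost per mg of potassium: peanut butter $0.0014, sunflower seeds $0.0027, cottage cheese $0.0056, brown rice $0.0070.
Take 2 servings of peanut butter: +348.0 mg potassium for $0.50 (total $0.50, still need 272.0 mg).
Take 1.34 servings of sunflower seeds: +272.0 mg potassium for $0.74 (total $1.24, still need 0.0 mg).
Greedy by cheapest-per-mg is optimal for a single linear constraint, so the minimum cost is $1.24.

$1.24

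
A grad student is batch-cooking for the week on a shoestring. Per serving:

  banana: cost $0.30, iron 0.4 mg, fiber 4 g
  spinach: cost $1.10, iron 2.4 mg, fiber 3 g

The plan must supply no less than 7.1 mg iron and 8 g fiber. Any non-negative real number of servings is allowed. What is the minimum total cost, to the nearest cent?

$3.25

Minimising a linear cost over {iron ≥ 7.1, fiber ≥ 8, servings ≥ 0} — the optimum is at a vertex, using one or two foods.
banana only: max(7.1/0.4, 8/4) = 17.75 servings → $5.33.
spinach only: max(7.1/2.4, 8/3) = 2.958 servings → $3.25.
banana + spinach with both targets exact would need a negative amount; discard.
The minimum over all feasible corners is $3.25.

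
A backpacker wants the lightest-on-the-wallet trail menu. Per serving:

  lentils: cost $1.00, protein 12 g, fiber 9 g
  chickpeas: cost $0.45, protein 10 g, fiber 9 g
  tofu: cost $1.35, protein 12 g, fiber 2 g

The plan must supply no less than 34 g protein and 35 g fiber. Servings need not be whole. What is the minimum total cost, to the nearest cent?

With two linear requirements the optimum uses one or two foods; enumerate the corners.
lentils only: max(34/12, 35/9) = 3.889 servings → $3.89.
chickpeas only: max(34/10, 35/9) = 3.889 servings → $1.75.
tofu only: max(34/12, 35/2) = 17.5 servings → $23.62.
lentils + chickpeas: intersection lies outside the first quadrant.
lentils + tofu: intersection lies outside the first quadrant.
chickpeas + tofu: the both-tight solution has a negative serving — not a feasible corner.
Cheapest feasible corner: $1.75.

$1.75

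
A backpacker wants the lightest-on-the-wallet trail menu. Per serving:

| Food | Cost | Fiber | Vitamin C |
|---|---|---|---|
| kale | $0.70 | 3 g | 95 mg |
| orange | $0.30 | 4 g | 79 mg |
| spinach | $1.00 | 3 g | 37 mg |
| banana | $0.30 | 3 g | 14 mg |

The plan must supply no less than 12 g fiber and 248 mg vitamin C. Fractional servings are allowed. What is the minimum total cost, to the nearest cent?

Compare the cost at each extreme point of the feasible region.
kale only: max(12/3, 248/95) = 4 servings → $2.80.
orange only: max(12/4, 248/79) = 3.139 servings → $0.94.
spinach only: max(12/3, 248/37) = 6.703 servings → $6.70.
banana only: max(12/3, 248/14) = 17.71 servings → $5.31.
kale + orange with both tight: 0.3077 servings and 2.769 servings → $1.05.
kale + spinach with both tight: 1.724 servings and 2.276 servings → $3.48.
kale + banana with both tight: 2.37 servings and 1.63 servings → $2.15.
orange + spinach: intersection lies outside the first quadrant.
orange + banana with both targets exact would need a negative amount; discard.
spinach + banana: the both-tight solution has a negative serving — not a feasible corner.
Cheapest feasible corner: $0.94.

$0.94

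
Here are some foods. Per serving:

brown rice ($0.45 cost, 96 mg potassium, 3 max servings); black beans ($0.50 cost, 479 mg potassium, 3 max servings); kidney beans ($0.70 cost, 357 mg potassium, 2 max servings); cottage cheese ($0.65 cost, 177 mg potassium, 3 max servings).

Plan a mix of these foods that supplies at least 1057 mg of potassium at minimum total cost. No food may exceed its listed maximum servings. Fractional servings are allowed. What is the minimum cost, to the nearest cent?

Cost per mg of potassium: black beans $0.0010, kidney beans $0.0020, cottage cheese $0.0037, brown rice $0.0047.
Take 2.207 servings of black beans: +1057.0 mg potassium for $1.10 (total $1.10, still need 0.0 mg).
Filling from the cheapest source first is optimal under one linear minimum: $1.10.

$1.10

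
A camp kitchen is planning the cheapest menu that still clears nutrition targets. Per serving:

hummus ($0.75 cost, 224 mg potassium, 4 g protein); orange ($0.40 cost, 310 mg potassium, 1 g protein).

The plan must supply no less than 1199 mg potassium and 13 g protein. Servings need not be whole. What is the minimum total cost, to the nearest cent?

$2.83

This is a tiny linear program; its minimum lies at a vertex of the feasible set. List the vertices and price them.
hummus only: max(1199/224, 13/4) = 5.353 servings → $4.01.
orange only: max(1199/310, 13/1) = 13 servings → $5.20.
hummus + orange with both tight: 2.786 servings and 1.854 servings → $2.83.
So the least-cost plan costs $2.83.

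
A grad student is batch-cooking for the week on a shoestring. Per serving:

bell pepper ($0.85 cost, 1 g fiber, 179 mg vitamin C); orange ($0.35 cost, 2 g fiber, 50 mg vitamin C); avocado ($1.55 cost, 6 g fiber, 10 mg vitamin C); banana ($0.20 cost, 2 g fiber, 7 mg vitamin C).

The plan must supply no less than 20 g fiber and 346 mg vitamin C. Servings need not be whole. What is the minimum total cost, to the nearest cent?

$2.96

bell pepper only: max(20/1, 346/179) = 20 servings → $17.00.
orange only: max(20/2, 346/50) = 10 servings → $3.50.
avocado only: max(20/6, 346/10) = 34.6 servings → $53.63.
banana only: max(20/2, 346/7) = 49.43 servings → $9.89.
bell pepper + orange: intersection lies outside the first quadrant.
bell pepper + avocado with both tight: 1.763 servings and 3.039 servings → $6.21.
bell pepper + banana with both tight: 1.573 servings and 9.214 servings → $3.18.
orange + avocado with both tight: 6.7 servings and 1.1 servings → $4.05.
orange + banana with both tight: 6.419 servings and 3.581 servings → $2.96.
avocado + banana: the both-tight solution has a negative serving — not a feasible corner.
Cheapest feasible corner: $2.96.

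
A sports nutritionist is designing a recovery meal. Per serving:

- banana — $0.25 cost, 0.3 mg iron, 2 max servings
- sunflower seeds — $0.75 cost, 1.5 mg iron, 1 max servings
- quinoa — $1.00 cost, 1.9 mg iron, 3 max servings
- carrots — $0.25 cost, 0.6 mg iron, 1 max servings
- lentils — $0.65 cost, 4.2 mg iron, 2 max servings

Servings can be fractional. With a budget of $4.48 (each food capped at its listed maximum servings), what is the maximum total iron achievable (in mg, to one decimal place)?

Iron per dollar: lentils 6.462, carrots 2.4, sunflower seeds 2, quinoa 1.9, banana 1.2.
Take 2 servings of lentils: spends $1.30, +8.4 mg iron (running total 8.4 mg).
Take 1 serving of carrots: spends $0.25, +0.6 mg iron (running total 9.0 mg).
Take 1 serving of sunflower seeds: spends $0.75, +1.5 mg iron (running total 10.5 mg).
Take 2.18 servings of quinoa: spends $2.18, +4.1 mg iron (running total 14.6 mg).
Filling greedily by iron-per-dollar is optimal for one linear limit, giving 14.6 mg.

14.6 mg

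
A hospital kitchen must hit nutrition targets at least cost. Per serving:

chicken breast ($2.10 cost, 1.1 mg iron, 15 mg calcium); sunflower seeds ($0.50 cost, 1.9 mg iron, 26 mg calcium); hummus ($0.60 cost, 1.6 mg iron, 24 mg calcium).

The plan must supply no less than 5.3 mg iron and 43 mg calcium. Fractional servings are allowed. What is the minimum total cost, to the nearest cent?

$1.39

A basic optimal solution has at most two foods positive. Try each food alone and each pair with both targets met exactly.
chicken breast only: max(5.3/1.1, 43/15) = 4.818 servings → $10.12.
sunflower seeds only: max(5.3/1.9, 43/26) = 2.789 servings → $1.39.
hummus only: max(5.3/1.6, 43/24) = 3.312 servings → $1.99.
chicken breast + sunflower seeds with both targets exact would need a negative amount; discard.
chicken breast + hummus: intersection lies outside the first quadrant.
sunflower seeds + hummus with both targets exact would need a negative amount; discard.
The minimum over all feasible corners is $1.39.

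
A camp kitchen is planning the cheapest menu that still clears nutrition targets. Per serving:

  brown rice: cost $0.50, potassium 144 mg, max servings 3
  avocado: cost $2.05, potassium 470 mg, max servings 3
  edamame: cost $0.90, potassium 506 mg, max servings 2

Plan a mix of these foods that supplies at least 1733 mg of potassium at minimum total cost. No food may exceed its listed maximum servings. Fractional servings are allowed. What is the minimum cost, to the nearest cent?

Cost per mg of potassium: edamame $0.0018, brown rice $0.0035, avocado $0.0044.
Take 2 servings of edamame: +1012.0 mg potassium for $1.80 (total $1.80, still need 721.0 mg).
Take 3 servings of brown rice: +432.0 mg potassium for $1.50 (total $3.30, still need 289.0 mg).
Take 0.6149 servings of avocado: +289.0 mg potassium for $1.26 (total $4.56, still need 0.0 mg).
Greedy by cheapest-per-mg is optimal for a single linear constraint, so the minimum cost is $4.56.

$4.56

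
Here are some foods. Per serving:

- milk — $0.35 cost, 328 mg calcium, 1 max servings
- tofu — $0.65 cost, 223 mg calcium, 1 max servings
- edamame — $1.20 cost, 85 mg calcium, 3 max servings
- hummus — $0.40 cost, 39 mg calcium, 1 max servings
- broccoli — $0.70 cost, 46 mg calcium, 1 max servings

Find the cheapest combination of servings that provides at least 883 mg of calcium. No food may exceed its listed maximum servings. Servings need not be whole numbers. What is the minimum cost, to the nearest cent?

Cost per mg of calcium: milk $0.0011, tofu $0.0029, hummus $0.0103, edamame $0.0141, broccoli $0.0152.
Take 1 serving of milk: +328.0 mg calcium for $0.35 (total $0.35, still need 555.0 mg).
Take 1 serving of tofu: +223.0 mg calcium for $0.65 (total $1.00, still need 332.0 mg).
Take 1 serving of hummus: +39.0 mg calcium for $0.40 (total $1.40, still need 293.0 mg).
Take 3 servings of edamame: +255.0 mg calcium for $3.60 (total $5.00, still need 38.0 mg).
Take 0.8261 servings of broccoli: +38.0 mg calcium for $0.58 (total $5.58, still need 0.0 mg).
Greedy by cheapest-per-mg is optimal for a single linear constraint, so the minimum cost is $5.58.

$5.58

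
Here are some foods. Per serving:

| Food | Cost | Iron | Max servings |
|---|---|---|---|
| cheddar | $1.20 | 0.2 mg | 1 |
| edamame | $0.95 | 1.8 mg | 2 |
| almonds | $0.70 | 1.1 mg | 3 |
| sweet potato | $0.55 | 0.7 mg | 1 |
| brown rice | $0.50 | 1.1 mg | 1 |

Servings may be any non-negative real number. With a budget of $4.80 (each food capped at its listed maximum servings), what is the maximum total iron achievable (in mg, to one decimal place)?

Iron per dollar: brown rice 2.2, edamame 1.895, almonds 1.571, sweet potato 1.273, cheddar 0.1667.
Take 1 serving of brown rice: spends $0.50, +1.1 mg iron (running total 1.1 mg).
Take 2 servings of edamame: spends $1.90, +3.6 mg iron (running total 4.7 mg).
Take 3 servings of almonds: spends $2.10, +3.3 mg iron (running total 8.0 mg).
Take 0.5455 servings of sweet potato: spends $0.30, +0.4 mg iron (running total 8.4 mg).
Filling greedily by iron-per-dollar is optimal for one linear limit, giving 8.4 mg.

8.4 mg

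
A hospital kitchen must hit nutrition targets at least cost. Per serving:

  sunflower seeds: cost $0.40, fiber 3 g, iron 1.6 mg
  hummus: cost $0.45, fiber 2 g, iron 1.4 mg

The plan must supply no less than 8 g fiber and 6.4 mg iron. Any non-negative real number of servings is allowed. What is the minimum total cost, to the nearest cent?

Minimising a linear cost over {fiber ≥ 8, iron ≥ 6.4, servings ≥ 0} — the optimum is at a vertex, using one or two foods.
sunflower seeds only: max(8/3, 6.4/1.6) = 4 servings → $1.60.
hummus only: max(8/2, 6.4/1.4) = 4.571 servings → $2.06.
sunflower seeds + hummus: the both-tight solution has a negative serving — not a feasible corner.
So the least-cost plan costs $1.60.

$1.60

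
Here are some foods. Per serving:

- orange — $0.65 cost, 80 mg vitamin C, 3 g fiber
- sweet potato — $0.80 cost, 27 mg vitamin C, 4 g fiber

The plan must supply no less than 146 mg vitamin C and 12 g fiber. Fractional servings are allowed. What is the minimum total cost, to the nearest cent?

$2.45

For a min-cost LP with two ≥-constraints, a basic feasible solution has at most two positive variables.
orange only: max(146/80, 12/3) = 4 servings → $2.60.
sweet potato only: max(146/27, 12/4) = 5.407 servings → $4.33.
orange + sweet potato with both tight: 1.088 servings and 2.184 servings → $2.45.
The minimum over all feasible corners is $2.45.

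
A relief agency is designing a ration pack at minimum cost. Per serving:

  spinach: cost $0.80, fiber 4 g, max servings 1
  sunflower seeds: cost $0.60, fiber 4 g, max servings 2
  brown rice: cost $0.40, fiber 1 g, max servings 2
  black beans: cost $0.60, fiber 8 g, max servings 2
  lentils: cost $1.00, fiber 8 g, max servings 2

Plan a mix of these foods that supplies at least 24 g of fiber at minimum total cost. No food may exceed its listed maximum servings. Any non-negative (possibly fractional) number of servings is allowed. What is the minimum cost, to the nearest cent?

$2.20

Cost per g of fiber: black beans $0.0750, lentils $0.1250, sunflower seeds $0.1500, spinach $0.2000, brown rice $0.4000.
Take 2 servings of black beans: +16.0 g fiber for $1.20 (total $1.20, still need 8.0 g).
Take 1 serving of lentils: +8.0 g fiber for $1.00 (total $2.20, still need 0.0 g).
Greedy by cheapest-per-g is optimal for a single linear constraint, so the minimum cost is $2.20.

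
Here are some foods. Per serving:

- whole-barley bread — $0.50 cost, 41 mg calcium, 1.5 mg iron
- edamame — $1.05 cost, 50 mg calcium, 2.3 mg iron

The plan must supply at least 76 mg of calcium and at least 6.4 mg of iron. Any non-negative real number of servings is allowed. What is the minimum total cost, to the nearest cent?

Check every corner: each single food scaled to meet both minima, and each pair solved so both constraints bind.
whole-barley bread only: max(76/41, 6.4/1.5) = 4.267 servings → $2.13.
edamame only: max(76/50, 6.4/2.3) = 2.783 servings → $2.92.
whole-barley bread + edamame: intersection lies outside the first quadrant.
So the least-cost plan costs $2.13.

$2.13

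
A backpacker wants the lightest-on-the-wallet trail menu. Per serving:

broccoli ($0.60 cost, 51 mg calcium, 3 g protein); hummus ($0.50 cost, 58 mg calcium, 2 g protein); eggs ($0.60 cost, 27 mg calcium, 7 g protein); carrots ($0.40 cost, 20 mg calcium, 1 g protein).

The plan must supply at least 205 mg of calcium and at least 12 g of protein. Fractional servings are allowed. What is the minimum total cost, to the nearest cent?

$2.07

A basic optimal solution has at most two foods positive. Try each food alone and each pair with both targets met exactly.
broccoli only: max(205/51, 12/3) = 4.02 servings → $2.41.
hummus only: max(205/58, 12/2) = 6 servings → $3.00.
eggs only: max(205/27, 12/7) = 7.593 servings → $4.56.
carrots only: max(205/20, 12/1) = 12 servings → $4.80.
broccoli + hummus with both tight: 3.972 servings and 0.04167 servings → $2.40.
broccoli + eggs: intersection lies outside the first quadrant.
broccoli + carrots with both tight: 3.889 servings and 0.3333 servings → $2.47.
hummus + eggs with both tight: 3.156 servings and 0.8125 servings → $2.07.
hummus + carrots with both targets exact would need a negative amount; discard.
eggs + carrots with both tight: 0.3097 servings and 9.832 servings → $4.12.
So the least-cost plan costs $2.07.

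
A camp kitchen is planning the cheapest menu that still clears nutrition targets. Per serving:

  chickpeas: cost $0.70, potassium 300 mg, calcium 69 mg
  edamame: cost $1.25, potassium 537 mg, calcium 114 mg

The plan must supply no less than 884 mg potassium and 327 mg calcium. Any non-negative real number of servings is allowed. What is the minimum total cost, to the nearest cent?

At the optimum either one food covers both requirements or two foods hit both targets exactly; no other combination can be cheaper.
chickpeas only: max(884/300, 327/69) = 4.739 servings → $3.32.
edamame only: max(884/537, 327/114) = 2.868 servings → $3.59.
chickpeas + edamame with both targets exact would need a negative amount; discard.
The minimum over all feasible corners is $3.32.

$3.32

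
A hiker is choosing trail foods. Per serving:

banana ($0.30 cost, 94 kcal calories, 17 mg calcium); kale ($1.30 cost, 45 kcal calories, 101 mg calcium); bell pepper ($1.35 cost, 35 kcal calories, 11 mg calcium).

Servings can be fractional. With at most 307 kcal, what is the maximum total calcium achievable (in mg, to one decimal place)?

Calcium per kcal: kale 2.244, bell pepper 0.3143, banana 0.1809.
With no serving limits, spend the whole calories allowance on kale: 307 kcal / 45 kcal × 101 mg = 689.0 mg.

689.0 mg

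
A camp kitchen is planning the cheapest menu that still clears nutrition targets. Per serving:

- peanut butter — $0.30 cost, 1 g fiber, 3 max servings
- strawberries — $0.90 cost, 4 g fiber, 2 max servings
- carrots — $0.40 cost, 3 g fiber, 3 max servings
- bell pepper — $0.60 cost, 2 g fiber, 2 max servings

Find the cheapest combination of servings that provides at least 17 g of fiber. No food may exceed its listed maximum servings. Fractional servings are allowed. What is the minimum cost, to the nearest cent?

Cost per g of fiber: carrots $0.1333, strawberries $0.2250, peanut butter $0.3000, bell pepper $0.3000.
Take 3 servings of carrots: +9.0 g fiber for $1.20 (total $1.20, still need 8.0 g).
Take 2 servings of strawberries: +8.0 g fiber for $1.80 (total $3.00, still need 0.0 g).
Greedy by cheapest-per-g is optimal for a single linear constraint, so the minimum cost is $3.00.

$3.00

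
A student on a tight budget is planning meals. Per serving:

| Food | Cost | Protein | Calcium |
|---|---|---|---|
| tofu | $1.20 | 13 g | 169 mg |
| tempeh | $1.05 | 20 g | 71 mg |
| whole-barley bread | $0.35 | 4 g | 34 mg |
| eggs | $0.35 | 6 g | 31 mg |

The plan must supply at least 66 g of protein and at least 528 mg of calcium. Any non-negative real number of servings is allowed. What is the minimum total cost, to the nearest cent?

$4.66

Minimising a linear cost over {protein ≥ 66, calcium ≥ 528, servings ≥ 0} — the optimum is at a vertex, using one or two foods.
tofu only: max(66/13, 528/169) = 5.077 servings → $6.09.
tempeh only: max(66/20, 528/71) = 7.437 servings → $7.81.
whole-barley bread only: max(66/4, 528/34) = 16.5 servings → $5.78.
eggs only: max(66/6, 528/31) = 17.03 servings → $5.96.
tofu + tempeh with both tight: 2.391 servings and 1.746 servings → $4.70.
tofu + whole-barley bread with both targets exact would need a negative amount; discard.
tofu + eggs with both tight: 1.836 servings and 7.021 servings → $4.66.
tempeh + whole-barley bread with both tight: 0.3333 servings and 14.83 servings → $5.54.
tempeh + eggs: the both-tight solution has a negative serving — not a feasible corner.
whole-barley bread + eggs with both tight: 14.03 servings and 1.65 servings → $5.49.
So the least-cost plan costs $4.66.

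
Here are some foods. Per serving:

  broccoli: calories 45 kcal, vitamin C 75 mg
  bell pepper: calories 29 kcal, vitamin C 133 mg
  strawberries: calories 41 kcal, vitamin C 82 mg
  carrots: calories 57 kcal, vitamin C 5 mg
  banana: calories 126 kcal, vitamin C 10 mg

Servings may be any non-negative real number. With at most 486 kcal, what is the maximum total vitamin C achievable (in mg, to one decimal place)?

Vitamin C per kcal: bell pepper 4.586, strawberries 2, broccoli 1.667, carrots 0.08772, banana 0.07937.
With no serving limits, spend the whole calories allowance on bell pepper: 486 kcal / 29 kcal × 133 mg = 2228.9 mg.

2228.9 mg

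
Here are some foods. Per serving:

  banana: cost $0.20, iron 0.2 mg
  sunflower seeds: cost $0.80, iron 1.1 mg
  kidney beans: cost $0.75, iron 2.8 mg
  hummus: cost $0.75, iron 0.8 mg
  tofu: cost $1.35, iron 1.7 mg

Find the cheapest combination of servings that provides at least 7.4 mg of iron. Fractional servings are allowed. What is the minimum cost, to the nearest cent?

Cost per mg of iron: kidney beans $0.2679, sunflower seeds $0.7273, tofu $0.7941, hummus $0.9375, banana $1.0000.
With no serving limits, use only kidney beans: 7.4 mg / 2.8 mg = 2.643 servings × $0.75 = $1.98.

$1.98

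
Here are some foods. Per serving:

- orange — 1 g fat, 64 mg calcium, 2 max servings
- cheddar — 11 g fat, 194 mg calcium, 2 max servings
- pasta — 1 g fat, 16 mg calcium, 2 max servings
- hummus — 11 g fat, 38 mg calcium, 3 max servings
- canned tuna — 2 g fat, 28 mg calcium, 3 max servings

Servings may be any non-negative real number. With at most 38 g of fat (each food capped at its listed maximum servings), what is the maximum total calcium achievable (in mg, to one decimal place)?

652.7 mg

Calcium per g fat: orange 64, cheddar 17.64, pasta 16, canned tuna 14, hummus 3.455.
Take 2 servings of orange: uses 2 g fat, +128.0 mg calcium (running total 128.0 mg).
Take 2 servings of cheddar: uses 22 g fat, +388.0 mg calcium (running total 516.0 mg).
Take 2 servings of pasta: uses 2 g fat, +32.0 mg calcium (running total 548.0 mg).
Take 3 servings of canned tuna: uses 6 g fat, +84.0 mg calcium (running total 632.0 mg).
Take 0.5455 servings of hummus: uses 6 g fat, +20.7 mg calcium (running total 652.7 mg).
Filling greedily by calcium-per-g fat is optimal for one linear limit, giving 652.7 mg.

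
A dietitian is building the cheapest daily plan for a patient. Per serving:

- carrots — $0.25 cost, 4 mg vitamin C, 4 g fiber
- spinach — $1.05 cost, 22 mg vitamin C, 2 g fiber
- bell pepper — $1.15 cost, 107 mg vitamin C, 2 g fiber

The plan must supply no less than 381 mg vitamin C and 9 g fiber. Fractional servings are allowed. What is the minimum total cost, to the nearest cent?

Minimising a linear cost over {vitamin C ≥ 381, fiber ≥ 9, servings ≥ 0} — the optimum is at a vertex, using one or two foods.
carrots only: max(381/4, 9/4) = 95.25 servings → $23.81.
spinach only: max(381/22, 9/2) = 17.32 servings → $18.18.
bell pepper only: max(381/107, 9/2) = 4.5 servings → $5.17.
carrots + spinach: intersection lies outside the first quadrant.
carrots + bell pepper with both tight: 0.4786 servings and 3.543 servings → $4.19.
spinach + bell pepper with both tight: 1.182 servings and 3.318 servings → $5.06.
Cheapest feasible corner: $4.19.

$4.19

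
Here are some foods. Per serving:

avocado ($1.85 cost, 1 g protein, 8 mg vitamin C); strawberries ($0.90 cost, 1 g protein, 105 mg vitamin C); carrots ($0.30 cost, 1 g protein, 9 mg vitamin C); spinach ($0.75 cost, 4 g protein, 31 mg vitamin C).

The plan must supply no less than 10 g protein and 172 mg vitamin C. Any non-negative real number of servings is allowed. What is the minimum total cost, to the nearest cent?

$2.57

With two linear requirements the optimum uses one or two foods; enumerate the corners.
avocado only: max(10/1, 172/8) = 21.5 servings → $39.77.
strawberries only: max(10/1, 172/105) = 10 servings → $9.00.
carrots only: max(10/1, 172/9) = 19.11 servings → $5.73.
spinach only: max(10/4, 172/31) = 5.548 servings → $4.16.
avocado + strawberries with both tight: 9.052 servings and 0.9485 servings → $17.60.
avocado + carrots with both targets exact would need a negative amount; discard.
avocado + spinach: the both-tight solution has a negative serving — not a feasible corner.
strawberries + carrots with both tight: 0.8542 servings and 9.146 servings → $3.51.
strawberries + spinach with both tight: 0.9717 servings and 2.257 servings → $2.57.
carrots + spinach: the both-tight solution has a negative serving — not a feasible corner.
The minimum over all feasible corners is $2.57.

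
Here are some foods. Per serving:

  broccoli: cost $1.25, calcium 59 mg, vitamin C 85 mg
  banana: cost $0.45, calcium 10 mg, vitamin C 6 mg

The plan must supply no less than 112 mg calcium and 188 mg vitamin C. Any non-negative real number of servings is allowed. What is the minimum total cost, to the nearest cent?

$2.76

broccoli only: max(112/59, 188/85) = 2.212 servings → $2.76.
banana only: max(112/10, 188/6) = 31.33 servings → $14.10.
broccoli + banana with both targets exact would need a negative amount; discard.
So the least-cost plan costs $2.76.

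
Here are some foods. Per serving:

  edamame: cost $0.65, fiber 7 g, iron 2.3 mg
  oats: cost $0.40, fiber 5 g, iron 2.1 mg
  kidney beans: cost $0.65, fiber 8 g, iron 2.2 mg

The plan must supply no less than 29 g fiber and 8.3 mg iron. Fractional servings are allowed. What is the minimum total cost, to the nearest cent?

$2.32

With two linear requirements the optimum uses one or two foods; enumerate the corners.
edamame only: max(29/7, 8.3/2.3) = 4.143 servings → $2.69.
oats only: max(29/5, 8.3/2.1) = 5.8 servings → $2.32.
kidney beans only: max(29/8, 8.3/2.2) = 3.773 servings → $2.45.
edamame + oats with both targets exact would need a negative amount; discard.
edamame + kidney beans with both tight: 0.8667 servings and 2.867 servings → $2.43.
oats + kidney beans with both tight: 0.4483 servings and 3.345 servings → $2.35.
The minimum over all feasible corners is $2.32.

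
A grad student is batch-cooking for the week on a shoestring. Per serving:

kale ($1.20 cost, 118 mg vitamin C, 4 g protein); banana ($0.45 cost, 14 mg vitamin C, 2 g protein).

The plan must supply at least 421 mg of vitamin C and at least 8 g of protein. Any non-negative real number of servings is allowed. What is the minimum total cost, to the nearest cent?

$4.28

Check every corner: each single food scaled to meet both minima, and each pair solved so both constraints bind.
kale only: max(421/118, 8/4) = 3.568 servings → $4.28.
banana only: max(421/14, 8/2) = 30.07 servings → $13.53.
kale + banana: the both-tight solution has a negative serving — not a feasible corner.
So the least-cost plan costs $4.28.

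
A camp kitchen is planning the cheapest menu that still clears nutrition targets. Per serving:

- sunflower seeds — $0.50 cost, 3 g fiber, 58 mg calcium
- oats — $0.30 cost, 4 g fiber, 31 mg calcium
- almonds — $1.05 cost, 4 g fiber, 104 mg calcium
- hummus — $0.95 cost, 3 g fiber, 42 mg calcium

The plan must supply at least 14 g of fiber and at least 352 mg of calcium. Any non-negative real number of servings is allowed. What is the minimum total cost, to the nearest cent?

With two linear requirements the optimum uses one or two foods; enumerate the corners.
sunflower seeds only: max(14/3, 352/58) = 6.069 servings → $3.03.
oats only: max(14/4, 352/31) = 11.35 servings → $3.41.
almonds only: max(14/4, 352/104) = 3.5 servings → $3.67.
hummus only: max(14/3, 352/42) = 8.381 servings → $7.96.
sunflower seeds + oats: the both-tight solution has a negative serving — not a feasible corner.
sunflower seeds + almonds with both tight: 0.6 servings and 3.05 servings → $3.50.
sunflower seeds + hummus: the both-tight solution has a negative serving — not a feasible corner.
oats + almonds with both tight: 0.1644 servings and 3.336 servings → $3.55.
oats + hummus: the both-tight solution has a negative serving — not a feasible corner.
almonds + hummus with both tight: 3.25 servings and 0.3333 servings → $3.73.
So the least-cost plan costs $3.03.

$3.03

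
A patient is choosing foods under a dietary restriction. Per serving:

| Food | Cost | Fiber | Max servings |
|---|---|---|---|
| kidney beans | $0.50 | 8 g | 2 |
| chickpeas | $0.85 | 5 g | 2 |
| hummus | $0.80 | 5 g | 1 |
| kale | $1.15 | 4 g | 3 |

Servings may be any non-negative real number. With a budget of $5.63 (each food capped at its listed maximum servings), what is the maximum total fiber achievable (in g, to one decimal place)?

Fiber per dollar: kidney beans 16, hummus 6.25, chickpeas 5.882, kale 3.478.
Take 2 servings of kidney beans: spends $1.00, +16.0 g fiber (running total 16.0 g).
Take 1 serving of hummus: spends $0.80, +5.0 g fiber (running total 21.0 g).
Take 2 servings of chickpeas: spends $1.70, +10.0 g fiber (running total 31.0 g).
Take 1.852 servings of kale: spends $2.13, +7.4 g fiber (running total 38.4 g).
Filling greedily by fiber-per-dollar is optimal for one linear limit, giving 38.4 g.

38.4 g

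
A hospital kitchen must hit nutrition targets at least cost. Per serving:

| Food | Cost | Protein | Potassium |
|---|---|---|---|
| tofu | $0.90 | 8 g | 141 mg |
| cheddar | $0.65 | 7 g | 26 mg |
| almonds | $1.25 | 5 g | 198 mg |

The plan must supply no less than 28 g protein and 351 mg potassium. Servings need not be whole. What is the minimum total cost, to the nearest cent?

$2.95

Check every corner: each single food scaled to meet both minima, and each pair solved so both constraints bind.
tofu only: max(28/8, 351/141) = 3.5 servings → $3.15.
cheddar only: max(28/7, 351/26) = 13.5 servings → $8.78.
almonds only: max(28/5, 351/198) = 5.6 servings → $7.00.
tofu + cheddar with both tight: 2.22 servings and 1.463 servings → $2.95.
tofu + almonds: intersection lies outside the first quadrant.
cheddar + almonds with both tight: 3.017 servings and 1.377 servings → $3.68.
Cheapest feasible corner: $2.95.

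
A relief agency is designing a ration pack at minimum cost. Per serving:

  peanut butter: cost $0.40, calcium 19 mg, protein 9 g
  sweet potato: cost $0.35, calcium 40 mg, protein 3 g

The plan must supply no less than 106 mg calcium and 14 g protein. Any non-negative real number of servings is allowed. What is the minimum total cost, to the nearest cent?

The cheapest plan sits at a corner of the feasible region — with two constraints it uses at most two foods.
peanut butter only: max(106/19, 14/9) = 5.579 servings → $2.23.
sweet potato only: max(106/40, 14/3) = 4.667 servings → $1.63.
peanut butter + sweet potato with both tight: 0.7987 servings and 2.271 servings → $1.11.
So the least-cost plan costs $1.11.

$1.11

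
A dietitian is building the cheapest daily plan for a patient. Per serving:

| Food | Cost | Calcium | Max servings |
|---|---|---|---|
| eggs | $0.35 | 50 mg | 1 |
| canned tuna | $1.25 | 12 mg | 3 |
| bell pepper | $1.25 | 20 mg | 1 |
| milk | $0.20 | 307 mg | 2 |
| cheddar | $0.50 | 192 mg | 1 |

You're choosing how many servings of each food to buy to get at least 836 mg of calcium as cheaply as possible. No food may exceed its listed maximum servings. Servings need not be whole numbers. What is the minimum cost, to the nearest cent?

$1.11

Cost per mg of calcium: milk $0.0007, cheddar $0.0026, eggs $0.0070, bell pepper $0.0625, canned tuna $0.1042.
Take 2 servings of milk: +614.0 mg calcium for $0.40 (total $0.40, still need 222.0 mg).
Take 1 serving of cheddar: +192.0 mg calcium for $0.50 (total $0.90, still need 30.0 mg).
Take 0.6 servings of eggs: +30.0 mg calcium for $0.21 (total $1.11, still need 0.0 mg).
Greedy by cheapest-per-mg is optimal for a single linear constraint, so the minimum cost is $1.11.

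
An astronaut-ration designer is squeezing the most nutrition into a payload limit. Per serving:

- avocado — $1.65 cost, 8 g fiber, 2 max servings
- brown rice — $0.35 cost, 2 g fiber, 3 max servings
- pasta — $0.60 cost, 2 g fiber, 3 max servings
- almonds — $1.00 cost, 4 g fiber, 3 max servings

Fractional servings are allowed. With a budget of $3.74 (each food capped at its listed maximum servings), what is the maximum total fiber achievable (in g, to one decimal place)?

Fiber per dollar: brown rice 5.714, avocado 4.848, almonds 4, pasta 3.333.
Take 3 servings of brown rice: spends $1.05, +6.0 g fiber (running total 6.0 g).
Take 1.63 servings of avocado: spends $2.69, +13.0 g fiber (running total 19.0 g).
Greedy by best ratio exhausts the cost allowance optimally: 19.0 g.

19.0 g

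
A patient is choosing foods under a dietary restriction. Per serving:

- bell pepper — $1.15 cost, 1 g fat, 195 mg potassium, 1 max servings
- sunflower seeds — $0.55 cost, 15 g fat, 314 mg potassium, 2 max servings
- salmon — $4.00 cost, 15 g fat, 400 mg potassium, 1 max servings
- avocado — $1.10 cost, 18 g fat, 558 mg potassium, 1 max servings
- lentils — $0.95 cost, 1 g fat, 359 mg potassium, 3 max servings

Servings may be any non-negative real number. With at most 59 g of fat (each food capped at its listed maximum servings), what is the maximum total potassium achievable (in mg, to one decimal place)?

Potassium per g fat: lentils 359, bell pepper 195, avocado 31, salmon 26.67, sunflower seeds 20.93.
Take 3 servings of lentils: uses 3 g fat, +1077.0 mg potassium (running total 1077.0 mg).
Take 1 serving of bell pepper: uses 1 g fat, +195.0 mg potassium (running total 1272.0 mg).
Take 1 serving of avocado: uses 18 g fat, +558.0 mg potassium (running total 1830.0 mg).
Take 1 serving of salmon: uses 15 g fat, +400.0 mg potassium (running total 2230.0 mg).
Take 1.467 servings of sunflower seeds: uses 22 g fat, +460.5 mg potassium (running total 2690.5 mg).
Greedy by best ratio exhausts the fat allowance optimally: 2690.5 mg.

2690.5 mg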